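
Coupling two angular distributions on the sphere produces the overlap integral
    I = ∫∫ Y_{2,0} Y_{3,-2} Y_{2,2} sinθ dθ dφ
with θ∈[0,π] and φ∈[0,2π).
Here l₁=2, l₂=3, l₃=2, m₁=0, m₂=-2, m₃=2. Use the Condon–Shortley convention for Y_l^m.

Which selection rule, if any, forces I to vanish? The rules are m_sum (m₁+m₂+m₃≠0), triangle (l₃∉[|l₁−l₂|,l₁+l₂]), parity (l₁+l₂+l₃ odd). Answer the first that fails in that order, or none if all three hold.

Σmᵢ = 0  ✓
l₃∈[|l₁−l₂|,l₁+l₂]=[1,5], have l₃=2  ✓
Σlᵢ = 7 ⇒ odd  ✗

parity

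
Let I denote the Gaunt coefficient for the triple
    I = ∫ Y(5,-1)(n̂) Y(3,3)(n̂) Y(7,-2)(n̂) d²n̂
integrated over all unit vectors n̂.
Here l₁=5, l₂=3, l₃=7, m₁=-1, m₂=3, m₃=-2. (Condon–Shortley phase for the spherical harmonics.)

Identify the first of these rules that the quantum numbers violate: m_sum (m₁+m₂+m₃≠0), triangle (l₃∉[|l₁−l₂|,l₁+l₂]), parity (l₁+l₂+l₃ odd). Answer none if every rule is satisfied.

parity

m₁+m₂+m₃ = -1 + 3 − 2 = 0  ✓
triangle: |5−3|=2 ≤ l₃=7 ≤ 5+3=8  ✓
parity: l₁+l₂+l₃ = 15 is odd  ✗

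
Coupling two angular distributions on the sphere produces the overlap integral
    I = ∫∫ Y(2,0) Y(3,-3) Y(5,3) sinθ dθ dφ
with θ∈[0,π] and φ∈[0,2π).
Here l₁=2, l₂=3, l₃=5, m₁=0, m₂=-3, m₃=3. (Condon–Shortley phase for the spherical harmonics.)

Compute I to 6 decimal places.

-0.126792

m-sum 0 ✓  L=10 even ✓  1≤5≤5 ✓
Π(2lᵢ+1) = 5×7×11 = 385
triangle coeff Δ(2,3,5) = 1/2310
Σ_t [0,0]: t=0:+1/144 = 1/144
(3j)²=10/231 [(2 3 5; 0 0 0)], sign=-1
Σ_t [0,0]: t=0:+1/2880 = 1/2880
(3j)²=2/165 [(2 3 5; 0 -3 3)], sign=+1
⇒ 4πI² = 20/99
I = (-1)√(20/99/(4π)) = -0.12679218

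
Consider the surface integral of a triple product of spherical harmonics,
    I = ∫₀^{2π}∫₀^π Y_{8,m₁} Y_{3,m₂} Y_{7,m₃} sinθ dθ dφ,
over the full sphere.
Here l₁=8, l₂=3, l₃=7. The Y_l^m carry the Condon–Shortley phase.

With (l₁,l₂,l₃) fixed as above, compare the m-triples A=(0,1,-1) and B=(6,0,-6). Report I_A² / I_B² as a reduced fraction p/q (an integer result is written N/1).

2/507

Shared (l₁,l₂,l₃)=(8,3,7): N and (l;000)² cancel in I_A²/I_B².
A: Δ = 4!·12!·2!/19! = 1/5290740; Racah Σ t=2..4: t=2:+1/4147200 t=3:−1/3628800 t=4:+1/46448640 = -1/77414400; ⇒ 3j(8 3 7; 0 1 -1)² = 3/41990, sgn -1
B: Δ = 4!·12!·2!/19! = 1/5290740; Racah Σ t=1..2: t=1:−1/479001600 t=2:+1/1916006400 = -1/638668800; ⇒ 3j(8 3 7; 6 0 -6)² = 117/6460, sgn +1
I_A²/I_B² = (3/41990)/(117/6460) = 2/507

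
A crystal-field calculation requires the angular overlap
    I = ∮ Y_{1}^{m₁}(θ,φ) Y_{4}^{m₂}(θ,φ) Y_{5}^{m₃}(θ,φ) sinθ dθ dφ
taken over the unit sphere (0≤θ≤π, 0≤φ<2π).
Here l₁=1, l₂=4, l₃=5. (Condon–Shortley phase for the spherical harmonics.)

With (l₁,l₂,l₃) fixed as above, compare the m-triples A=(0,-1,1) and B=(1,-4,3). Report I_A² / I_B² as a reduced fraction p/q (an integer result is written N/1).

24/1

l's match ⇒ only the (l;m) 3-j factors differ between A and B.
A: triangle coeff Δ(1,4,5) = 1/495; Σ_t [0,0]: t=0:+1/720 = 1/720; (3j)²=8/165 [(1 4 5; 0 -1 1)], sign=+1
B: triangle coeff Δ(1,4,5) = 1/495; Σ_t [0,0]: t=0:+1/80640 = 1/80640; (3j)²=1/495 [(1 4 5; 1 -4 3)], sign=+1
I_A²/I_B² = (8/165)/(1/495) = 24/1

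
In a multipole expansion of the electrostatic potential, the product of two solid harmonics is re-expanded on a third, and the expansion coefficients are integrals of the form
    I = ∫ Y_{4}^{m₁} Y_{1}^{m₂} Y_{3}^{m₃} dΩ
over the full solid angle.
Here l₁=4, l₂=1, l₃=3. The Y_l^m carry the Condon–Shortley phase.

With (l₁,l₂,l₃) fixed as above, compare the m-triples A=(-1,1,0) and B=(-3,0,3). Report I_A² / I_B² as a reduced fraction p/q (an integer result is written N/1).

10/7

Shared (l₁,l₂,l₃)=(4,1,3): N and (l;000)² cancel in I_A²/I_B².
A: Δ = 2!·6!·0!/9! = 1/252; Racah Σ t=2..2: t=2:+1/72 = 1/72; ⇒ 3j(4 1 3; -1 1 0)² = 5/126, sgn -1
B: Δ = 2!·6!·0!/9! = 1/252; Racah Σ t=1..1: t=1:−1/720 = -1/720; ⇒ 3j(4 1 3; -3 0 3)² = 1/36, sgn -1
I_A²/I_B² = (5/126)/(1/36) = 10/7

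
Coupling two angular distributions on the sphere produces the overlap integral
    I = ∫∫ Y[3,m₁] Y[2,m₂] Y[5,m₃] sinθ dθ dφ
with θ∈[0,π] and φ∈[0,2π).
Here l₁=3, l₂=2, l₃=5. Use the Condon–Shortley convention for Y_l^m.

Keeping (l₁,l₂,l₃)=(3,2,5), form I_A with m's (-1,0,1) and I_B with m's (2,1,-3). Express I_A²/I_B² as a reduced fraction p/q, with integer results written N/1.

Shared (l₁,l₂,l₃)=(3,2,5): N and (l;000)² cancel in I_A²/I_B².
A: Δ = 0!·6!·4!/11! = 1/2310; Racah Σ t=0..0: t=0:+1/192 = 1/192; ⇒ 3j(3 2 5; -1 0 1)² = 3/77, sgn +1
B: Δ = 0!·6!·4!/11! = 1/2310; Racah Σ t=0..0: t=0:+1/720 = 1/720; ⇒ 3j(3 2 5; 2 1 -3)² = 8/165, sgn +1
I_A²/I_B² = (3/77)/(8/165) = 45/56

45/56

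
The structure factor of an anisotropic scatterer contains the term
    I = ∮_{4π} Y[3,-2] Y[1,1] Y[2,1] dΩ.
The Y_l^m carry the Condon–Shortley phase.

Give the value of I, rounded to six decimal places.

Rules hold: Σm=0, L=6 even, 2≤2≤4.
N = 7·3·5 = 105
Δ = 2!·4!·0!/7! = 1/105
Racah Σ t=1..1: t=1:−1/4 = -1/4
⇒ 3j(3 1 2; 0 0 0)² = 3/35, sgn -1
Racah Σ t=2..2: t=2:+1/12 = 1/12
⇒ 3j(3 1 2; -2 1 1)² = 2/21, sgn -1
4πI² = N·(3j₀)²·(3jₘ)² = 6/7
I = +1·√(0.857143/4π) = 0.26116903

0.261169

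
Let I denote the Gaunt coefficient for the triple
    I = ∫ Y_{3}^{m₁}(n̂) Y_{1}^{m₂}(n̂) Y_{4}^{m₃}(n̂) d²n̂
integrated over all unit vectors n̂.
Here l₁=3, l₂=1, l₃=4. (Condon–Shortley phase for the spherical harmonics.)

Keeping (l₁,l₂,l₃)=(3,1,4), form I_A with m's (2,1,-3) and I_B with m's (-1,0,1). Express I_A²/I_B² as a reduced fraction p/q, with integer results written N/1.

Same 3,1,4: normalisation and zero-m 3j drop out of the ratio.
A: Δ: 0! 6! 2! / 9! → 1/252; sum: t=0:+1/240 = 1/240; 3j²(3 1 4; 2 1 -3) = Δ·Π!·Σ² = 1/12  (sign -1)
B: Δ: 0! 6! 2! / 9! → 1/252; sum: t=0:+1/48 = 1/48; 3j²(3 1 4; -1 0 1) = Δ·Π!·Σ² = 5/84  (sign -1)
I_A²/I_B² = (1/12)/(5/84) = 7/5

7/5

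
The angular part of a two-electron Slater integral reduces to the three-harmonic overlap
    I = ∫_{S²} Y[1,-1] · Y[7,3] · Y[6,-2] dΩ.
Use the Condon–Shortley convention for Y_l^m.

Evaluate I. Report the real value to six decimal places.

-0.234717

m-sum 0 ✓  L=14 even ✓  6≤6≤8 ✓
Π(2lᵢ+1) = 3×15×13 = 585
triangle coeff Δ(1,7,6) = 1/1365
Σ_t [1,1]: t=1:−1/518400 = -1/518400
(3j)²=7/195 [(1 7 6; 0 0 0)], sign=-1
Σ_t [2,2]: t=2:+1/1935360 = 1/1935360
(3j)²=3/91 [(1 7 6; -1 3 -2)], sign=+1
⇒ 4πI² = 9/13
I = (-1)√(9/13/(4π)) = -0.23471705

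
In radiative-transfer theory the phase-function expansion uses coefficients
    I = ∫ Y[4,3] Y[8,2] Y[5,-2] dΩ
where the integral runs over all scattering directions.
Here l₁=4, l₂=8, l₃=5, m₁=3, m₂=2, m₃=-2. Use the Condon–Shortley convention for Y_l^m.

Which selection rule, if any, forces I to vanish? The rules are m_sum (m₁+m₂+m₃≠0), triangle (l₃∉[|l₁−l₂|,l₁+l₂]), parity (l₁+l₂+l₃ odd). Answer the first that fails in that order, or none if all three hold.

Σmᵢ = 3  ✗
l₃∈[|l₁−l₂|,l₁+l₂]=[4,12], have l₃=5
Σlᵢ = 17 ⇒ odd

m_sum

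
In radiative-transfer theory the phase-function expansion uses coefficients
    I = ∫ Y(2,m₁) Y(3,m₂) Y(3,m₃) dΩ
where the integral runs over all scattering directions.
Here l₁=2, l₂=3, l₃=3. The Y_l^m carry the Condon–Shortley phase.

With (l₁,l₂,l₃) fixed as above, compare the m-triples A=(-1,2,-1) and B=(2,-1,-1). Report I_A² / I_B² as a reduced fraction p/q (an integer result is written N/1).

Shared (l₁,l₂,l₃)=(2,3,3): N and (l;000)² cancel in I_A²/I_B².
A: Δ = 2!·2!·4!/9! = 1/3780; Racah Σ t=1..2: t=1:−1/48 t=2:+1/12 = 1/16; ⇒ 3j(2 3 3; -1 2 -1)² = 1/28, sgn +1
B: Δ = 2!·2!·4!/9! = 1/3780; Racah Σ t=0..0: t=0:+1/16 = 1/16; ⇒ 3j(2 3 3; 2 -1 -1)² = 2/35, sgn +1
I_A²/I_B² = (1/28)/(2/35) = 5/8

5/8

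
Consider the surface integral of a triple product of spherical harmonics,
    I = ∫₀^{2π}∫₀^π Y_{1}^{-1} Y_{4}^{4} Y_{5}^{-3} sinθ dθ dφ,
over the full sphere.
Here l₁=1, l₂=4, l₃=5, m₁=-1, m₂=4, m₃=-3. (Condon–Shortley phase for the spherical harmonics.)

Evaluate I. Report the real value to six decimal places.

-0.049106

Rules hold: Σm=0, L=10 even, 3≤5≤5.
N = 3·9·11 = 297
Δ = 0!·2!·8!/11! = 1/495
Racah Σ t=0..0: t=0:+1/576 = 1/576
⇒ 3j(1 4 5; 0 0 0)² = 5/99, sgn -1
Racah Σ t=0..0: t=0:+1/80640 = 1/80640
⇒ 3j(1 4 5; -1 4 -3)² = 1/495, sgn +1
4πI² = N·(3j₀)²·(3jₘ)² = 1/33
I = -1·√(0.030303/4π) = -0.04910640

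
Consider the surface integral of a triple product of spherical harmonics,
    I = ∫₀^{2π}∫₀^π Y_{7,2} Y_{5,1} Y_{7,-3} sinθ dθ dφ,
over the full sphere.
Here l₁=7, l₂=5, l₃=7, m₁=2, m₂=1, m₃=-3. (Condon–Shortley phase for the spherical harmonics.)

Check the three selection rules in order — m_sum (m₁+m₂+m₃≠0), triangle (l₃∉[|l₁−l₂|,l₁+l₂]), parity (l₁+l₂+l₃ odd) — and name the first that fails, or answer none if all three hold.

Σmᵢ = 0  ✓
l₃∈[|l₁−l₂|,l₁+l₂]=[2,12], have l₃=7  ✓
Σlᵢ = 19 ⇒ odd  ✗

parity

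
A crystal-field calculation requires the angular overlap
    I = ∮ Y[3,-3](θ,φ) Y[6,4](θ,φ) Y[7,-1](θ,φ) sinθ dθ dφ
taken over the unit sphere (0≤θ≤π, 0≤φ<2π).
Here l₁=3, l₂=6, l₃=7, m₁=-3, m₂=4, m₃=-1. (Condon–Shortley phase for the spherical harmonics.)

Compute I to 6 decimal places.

0.086279

Checks pass: Σm=0; 16 even; l₃=7∈[3,9].
(2·3+1)(2·6+1)(2·7+1) = 1365
Δ: 2! 4! 10! / 17! → 1/2042040
sum: t=0:+1/207360 t=1:−1/57600 t=2:+1/207360 = -1/129600
3j²(3 6 7; 0 0 0) = Δ·Π!·Σ² = 168/12155  (sign +1)
sum: t=2:+1/3870720 = 1/3870720
3j²(3 6 7; -3 4 -1) = Δ·Π!·Σ² = 675/136136  (sign +1)
combine: 4πI² = 1365·168/12155·675/136136 = 42525/454597
take √, sign +1: I = 0.08627877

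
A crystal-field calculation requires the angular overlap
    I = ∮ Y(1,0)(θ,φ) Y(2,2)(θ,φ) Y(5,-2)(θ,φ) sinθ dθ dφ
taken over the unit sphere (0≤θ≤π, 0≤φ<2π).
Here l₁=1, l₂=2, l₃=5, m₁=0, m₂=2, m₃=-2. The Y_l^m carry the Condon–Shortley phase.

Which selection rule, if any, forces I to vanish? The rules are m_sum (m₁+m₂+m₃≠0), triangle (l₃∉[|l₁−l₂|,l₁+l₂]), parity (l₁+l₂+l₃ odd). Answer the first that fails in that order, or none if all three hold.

triangle

Σmᵢ = 0  ✓
l₃∈[|l₁−l₂|,l₁+l₂]=[1,3], have l₃=5  ✗
Σlᵢ = 8 ⇒ even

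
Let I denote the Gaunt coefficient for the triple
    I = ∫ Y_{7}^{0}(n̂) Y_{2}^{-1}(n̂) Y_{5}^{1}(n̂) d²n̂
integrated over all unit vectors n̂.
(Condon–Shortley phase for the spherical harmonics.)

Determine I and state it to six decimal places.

0.177378

Rules hold: Σm=0, L=14 even, 5≤5≤9.
N = 15·5·11 = 825
Δ = 4!·10!·0!/15! = 1/15015
Racah Σ t=2..2: t=2:+1/57600 = 1/57600
⇒ 3j(7 2 5; 0 0 0)² = 21/715, sgn -1
Racah Σ t=1..1: t=1:−1/103680 = -1/103680
⇒ 3j(7 2 5; 0 -1 1)² = 7/429, sgn -1
4πI² = N·(3j₀)²·(3jₘ)² = 735/1859
I = +1·√(0.395374/4π) = 0.17737771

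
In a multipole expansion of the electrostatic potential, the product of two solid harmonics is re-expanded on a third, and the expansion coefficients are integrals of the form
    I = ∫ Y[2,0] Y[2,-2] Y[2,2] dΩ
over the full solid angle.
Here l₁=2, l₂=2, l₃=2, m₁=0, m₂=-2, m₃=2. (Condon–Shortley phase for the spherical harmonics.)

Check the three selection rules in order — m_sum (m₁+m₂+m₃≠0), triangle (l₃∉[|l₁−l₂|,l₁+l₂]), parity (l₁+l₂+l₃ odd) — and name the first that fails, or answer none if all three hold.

m₁+m₂+m₃ = 0 − 2 + 2 = 0  ✓
triangle: |2−2|=0 ≤ l₃=2 ≤ 2+2=4  ✓
parity: l₁+l₂+l₃ = 6 is even  ✓

none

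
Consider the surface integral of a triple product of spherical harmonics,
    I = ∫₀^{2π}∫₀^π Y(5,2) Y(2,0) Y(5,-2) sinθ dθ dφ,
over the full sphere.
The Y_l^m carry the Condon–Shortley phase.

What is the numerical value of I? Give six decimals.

Checks pass: Σm=0; 12 even; l₃=5∈[3,7].
(2·5+1)(2·2+1)(2·5+1) = 605
Δ: 2! 8! 2! / 13! → 1/38610
sum: t=0:+1/2880 t=1:−1/576 t=2:+1/2880 = -1/960
3j²(5 2 5; 0 0 0) = Δ·Π!·Σ² = 10/429  (sign +1)
sum: t=0:+1/2880 t=1:−1/1440 t=2:+1/20160 = -1/3360
3j²(5 2 5; 2 0 -2) = Δ·Π!·Σ² = 6/715  (sign +1)
combine: 4πI² = 605·10/429·6/715 = 20/169
take √, sign +1: I = 0.09704356

0.097044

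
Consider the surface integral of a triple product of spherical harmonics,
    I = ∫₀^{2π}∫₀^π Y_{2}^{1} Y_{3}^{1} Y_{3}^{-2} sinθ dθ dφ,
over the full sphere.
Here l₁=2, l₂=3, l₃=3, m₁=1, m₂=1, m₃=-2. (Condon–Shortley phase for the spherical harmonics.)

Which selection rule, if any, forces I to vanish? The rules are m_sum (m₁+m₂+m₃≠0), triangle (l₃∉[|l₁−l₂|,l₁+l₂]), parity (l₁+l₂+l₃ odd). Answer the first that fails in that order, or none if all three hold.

none

m₁+m₂+m₃ = 1 + 1 − 2 = 0  ✓
triangle: |2−3|=1 ≤ l₃=3 ≤ 2+3=5  ✓
parity: l₁+l₂+l₃ = 8 is even  ✓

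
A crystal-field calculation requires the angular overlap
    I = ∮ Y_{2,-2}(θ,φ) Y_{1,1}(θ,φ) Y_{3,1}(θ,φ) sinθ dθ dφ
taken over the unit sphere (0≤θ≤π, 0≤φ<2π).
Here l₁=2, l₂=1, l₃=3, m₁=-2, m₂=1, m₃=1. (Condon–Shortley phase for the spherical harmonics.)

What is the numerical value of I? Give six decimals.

-0.082589

Checks pass: Σm=0; 6 even; l₃=3∈[1,3].
(2·2+1)(2·1+1)(2·3+1) = 105
Δ: 0! 4! 2! / 7! → 1/105
sum: t=0:+1/4 = 1/4
3j²(2 1 3; 0 0 0) = Δ·Π!·Σ² = 3/35  (sign -1)
sum: t=0:+1/48 = 1/48
3j²(2 1 3; -2 1 1) = Δ·Π!·Σ² = 1/105  (sign +1)
combine: 4πI² = 105·3/35·1/105 = 3/35
take √, sign -1: I = -0.08258890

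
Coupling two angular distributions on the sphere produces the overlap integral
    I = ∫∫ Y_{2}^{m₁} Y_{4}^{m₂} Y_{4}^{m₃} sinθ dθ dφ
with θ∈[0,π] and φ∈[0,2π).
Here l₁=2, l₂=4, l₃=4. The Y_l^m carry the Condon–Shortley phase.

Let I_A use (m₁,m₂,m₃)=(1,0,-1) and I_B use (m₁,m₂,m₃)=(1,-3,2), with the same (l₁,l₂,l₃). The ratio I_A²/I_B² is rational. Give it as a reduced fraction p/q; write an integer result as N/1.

Shared (l₁,l₂,l₃)=(2,4,4): N and (l;000)² cancel in I_A²/I_B².
A: Δ = 2!·2!·6!/11! = 1/13860; Racah Σ t=0..1: t=0:+1/96 t=1:−1/72 = -1/288; ⇒ 3j(2 4 4; 1 0 -1)² = 1/462, sgn +1
B: Δ = 2!·2!·6!/11! = 1/13860; Racah Σ t=0..1: t=0:+1/240 t=1:−1/1440 = 1/288; ⇒ 3j(2 4 4; 1 -3 2)² = 5/132, sgn +1
I_A²/I_B² = (1/462)/(5/132) = 2/35

2/35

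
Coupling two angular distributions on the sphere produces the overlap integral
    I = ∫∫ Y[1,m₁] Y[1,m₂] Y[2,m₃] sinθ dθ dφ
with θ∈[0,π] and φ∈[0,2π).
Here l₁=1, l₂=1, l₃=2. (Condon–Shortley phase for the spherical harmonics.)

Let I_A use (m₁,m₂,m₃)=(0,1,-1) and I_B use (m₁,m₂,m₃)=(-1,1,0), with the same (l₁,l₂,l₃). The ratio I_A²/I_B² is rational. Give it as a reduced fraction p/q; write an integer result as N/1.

Shared (l₁,l₂,l₃)=(1,1,2): N and (l;000)² cancel in I_A²/I_B².
A: Δ = 0!·2!·2!/5! = 1/30; Racah Σ t=0..0: t=0:+1/2 = 1/2; ⇒ 3j(1 1 2; 0 1 -1)² = 1/10, sgn -1
B: Δ = 0!·2!·2!/5! = 1/30; Racah Σ t=0..0: t=0:+1/4 = 1/4; ⇒ 3j(1 1 2; -1 1 0)² = 1/30, sgn +1
I_A²/I_B² = (1/10)/(1/30) = 3/1

3/1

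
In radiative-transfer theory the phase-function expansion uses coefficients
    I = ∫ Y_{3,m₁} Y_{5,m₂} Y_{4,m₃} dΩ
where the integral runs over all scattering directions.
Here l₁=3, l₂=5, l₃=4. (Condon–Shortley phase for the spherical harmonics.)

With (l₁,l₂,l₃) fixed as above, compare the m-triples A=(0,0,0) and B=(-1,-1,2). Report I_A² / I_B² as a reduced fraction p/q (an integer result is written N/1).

Shared (l₁,l₂,l₃)=(3,5,4): N and (l;000)² cancel in I_A²/I_B².
A: Δ = 4!·2!·6!/13! = 1/180180; Racah Σ t=1..3: t=1:−1/576 t=2:+1/144 t=3:−1/576 = 1/288; ⇒ 3j(3 5 4; 0 0 0)² = 20/1001, sgn +1
B: Δ = 4!·2!·6!/13! = 1/180180; Racah Σ t=2..4: t=2:+1/384 t=3:−1/720 t=4:+1/34560 = 43/34560; ⇒ 3j(3 5 4; -1 -1 2)² = 1849/180180, sgn +1
I_A²/I_B² = (20/1001)/(1849/180180) = 3600/1849

3600/1849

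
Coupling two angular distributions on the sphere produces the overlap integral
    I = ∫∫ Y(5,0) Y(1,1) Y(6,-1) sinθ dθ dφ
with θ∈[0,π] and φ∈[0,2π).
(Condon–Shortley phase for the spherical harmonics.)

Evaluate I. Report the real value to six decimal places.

-0.187239

Rules hold: Σm=0, L=12 even, 4≤6≤6.
N = 11·3·13 = 429
Δ = 0!·10!·2!/13! = 1/858
Racah Σ t=0..0: t=0:+1/14400 = 1/14400
⇒ 3j(5 1 6; 0 0 0)² = 6/143, sgn +1
Racah Σ t=0..0: t=0:+1/28800 = 1/28800
⇒ 3j(5 1 6; 0 1 -1)² = 7/286, sgn -1
4πI² = N·(3j₀)²·(3jₘ)² = 63/143
I = -1·√(0.440559/4π) = -0.18723944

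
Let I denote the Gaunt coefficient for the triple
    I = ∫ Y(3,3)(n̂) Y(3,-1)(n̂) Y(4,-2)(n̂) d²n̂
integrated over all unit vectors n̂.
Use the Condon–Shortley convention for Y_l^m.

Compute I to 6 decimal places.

-0.188451

m-sum 0 ✓  L=10 even ✓  0≤4≤6 ✓
Π(2lᵢ+1) = 7×7×9 = 441
triangle coeff Δ(3,3,4) = 1/34650
Σ_t [0,2]: t=0:+1/72 t=1:−1/16 t=2:+1/72 = -5/144
(3j)²=2/77 [(3 3 4; 0 0 0)], sign=-1
Σ_t [0,0]: t=0:+1/192 = 1/192
(3j)²=3/77 [(3 3 4; 3 -1 -2)], sign=+1
⇒ 4πI² = 54/121
I = (-1)√(54/121/(4π)) = -0.18845135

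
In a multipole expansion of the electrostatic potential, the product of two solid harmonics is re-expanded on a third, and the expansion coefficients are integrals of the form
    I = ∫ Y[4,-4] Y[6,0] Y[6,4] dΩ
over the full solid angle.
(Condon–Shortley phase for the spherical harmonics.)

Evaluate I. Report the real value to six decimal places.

0.141673

Rules hold: Σm=0, L=16 even, 2≤6≤10.
N = 9·13·13 = 1521
Δ = 4!·4!·8!/17! = 1/15315300
Racah Σ t=0..4: t=0:+1/829440 t=1:−1/25920 t=2:+1/9216 t=3:−1/25920 t=4:+1/829440 = 7/207360
⇒ 3j(4 6 6; 0 0 0)² = 28/2431, sgn +1
Racah Σ t=4..4: t=4:+1/829440 = 1/829440
⇒ 3j(4 6 6; -4 0 4)² = 35/2431, sgn +1
4πI² = N·(3j₀)²·(3jₘ)² = 8820/34969
I = +1·√(0.252223/4π) = 0.14167322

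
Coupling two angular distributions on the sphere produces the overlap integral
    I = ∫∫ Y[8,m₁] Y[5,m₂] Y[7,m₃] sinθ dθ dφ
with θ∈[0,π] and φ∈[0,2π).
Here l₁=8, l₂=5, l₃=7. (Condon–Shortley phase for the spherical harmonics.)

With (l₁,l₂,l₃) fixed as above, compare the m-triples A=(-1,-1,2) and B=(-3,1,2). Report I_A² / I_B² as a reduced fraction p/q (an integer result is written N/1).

Same 8,5,7: normalisation and zero-m 3j drop out of the ratio.
A: Δ: 6! 10! 4! / 21! → 1/814773960; sum: t=0:+1/6270566400 t=1:−1/58060800 t=2:+1/5806080 t=3:−1/3732480 t=4:+1/16588800 = -47/895795200; 3j²(8 5 7; -1 -1 2) = Δ·Π!·Σ² = 15463/3325608  (sign +1)
B: Δ: 6! 10! 4! / 21! → 1/814773960; sum: t=2:+1/418037760 t=3:−1/17418240 t=4:+1/5806080 t=5:−1/12441600 t=6:+1/248832000 = 61/1492992000; 3j²(8 5 7; -3 1 2) = Δ·Π!·Σ² = 3721/503880  (sign -1)
I_A²/I_B² = (15463/3325608)/(3721/503880) = 77315/122793

77315/122793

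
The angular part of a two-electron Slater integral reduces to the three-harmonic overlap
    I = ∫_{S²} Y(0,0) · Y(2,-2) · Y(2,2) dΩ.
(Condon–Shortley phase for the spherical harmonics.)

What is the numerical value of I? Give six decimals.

m-sum 0 ✓  L=4 even ✓  2≤2≤2 ✓
Π(2lᵢ+1) = 1×5×5 = 25
triangle coeff Δ(0,2,2) = 1/5
Σ_t [0,0]: t=0:+1/4 = 1/4
(3j)²=1/5 [(0 2 2; 0 0 0)], sign=+1
Σ_t [0,0]: t=0:+1/24 = 1/24
(3j)²=1/5 [(0 2 2; 0 -2 2)], sign=+1
⇒ 4πI² = 1/1
I = (+1)√(1/1/(4π)) = 0.28209479

0.282095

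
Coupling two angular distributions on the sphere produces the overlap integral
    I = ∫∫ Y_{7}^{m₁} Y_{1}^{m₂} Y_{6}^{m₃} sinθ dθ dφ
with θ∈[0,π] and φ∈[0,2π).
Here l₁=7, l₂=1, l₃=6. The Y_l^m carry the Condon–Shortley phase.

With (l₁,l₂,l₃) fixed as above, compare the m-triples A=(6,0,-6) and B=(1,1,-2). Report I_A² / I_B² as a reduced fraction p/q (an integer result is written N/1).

13/15

l's match ⇒ only the (l;m) 3-j factors differ between A and B.
A: triangle coeff Δ(7,1,6) = 1/1365; Σ_t [1,1]: t=1:−1/479001600 = -1/479001600; (3j)²=1/105 [(7 1 6; 6 0 -6)], sign=-1
B: triangle coeff Δ(7,1,6) = 1/1365; Σ_t [2,2]: t=2:+1/1935360 = 1/1935360; (3j)²=1/91 [(7 1 6; 1 1 -2)], sign=+1
I_A²/I_B² = (1/105)/(1/91) = 13/15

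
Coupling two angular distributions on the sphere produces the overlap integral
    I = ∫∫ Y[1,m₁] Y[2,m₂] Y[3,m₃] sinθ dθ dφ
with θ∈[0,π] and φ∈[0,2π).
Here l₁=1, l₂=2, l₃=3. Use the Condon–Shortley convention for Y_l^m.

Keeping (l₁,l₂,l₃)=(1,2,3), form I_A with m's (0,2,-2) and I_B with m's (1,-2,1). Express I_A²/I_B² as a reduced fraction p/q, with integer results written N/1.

5/1

Same 1,2,3: normalisation and zero-m 3j drop out of the ratio.
A: Δ: 0! 2! 4! / 7! → 1/105; sum: t=0:+1/24 = 1/24; 3j²(1 2 3; 0 2 -2) = Δ·Π!·Σ² = 1/21  (sign -1)
B: Δ: 0! 2! 4! / 7! → 1/105; sum: t=0:+1/48 = 1/48; 3j²(1 2 3; 1 -2 1) = Δ·Π!·Σ² = 1/105  (sign +1)
I_A²/I_B² = (1/21)/(1/105) = 5/1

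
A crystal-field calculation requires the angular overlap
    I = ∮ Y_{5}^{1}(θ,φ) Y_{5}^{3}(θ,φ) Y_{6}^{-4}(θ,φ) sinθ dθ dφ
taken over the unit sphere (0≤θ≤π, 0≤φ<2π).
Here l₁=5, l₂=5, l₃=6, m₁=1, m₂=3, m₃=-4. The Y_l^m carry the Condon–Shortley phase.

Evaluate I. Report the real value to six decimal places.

Checks pass: Σm=0; 16 even; l₃=6∈[0,10].
(2·5+1)(2·5+1)(2·6+1) = 1573
Δ: 4! 6! 6! / 17! → 1/28588560
sum: t=0:+1/345600 t=1:−1/13824 t=2:+1/5184 t=3:−1/13824 t=4:+1/345600 = 7/129600
3j²(5 5 6; 0 0 0) = Δ·Π!·Σ² = 80/7293  (sign +1)
sum: t=2:+1/138240 t=3:−1/86400 t=4:+1/829440 = -13/4147200
3j²(5 5 6; 1 3 -4) = Δ·Π!·Σ² = 13/3740  (sign -1)
combine: 4πI² = 1573·80/7293·13/3740 = 52/867
take √, sign -1: I = -0.06908555

-0.069086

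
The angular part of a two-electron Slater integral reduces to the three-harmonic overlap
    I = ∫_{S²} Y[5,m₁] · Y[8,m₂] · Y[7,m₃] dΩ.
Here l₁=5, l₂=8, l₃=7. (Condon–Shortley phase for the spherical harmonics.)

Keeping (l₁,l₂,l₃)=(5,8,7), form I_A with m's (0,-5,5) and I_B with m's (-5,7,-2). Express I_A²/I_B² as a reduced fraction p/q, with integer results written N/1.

11/10

Shared (l₁,l₂,l₃)=(5,8,7): N and (l;000)² cancel in I_A²/I_B².
A: Δ = 6!·4!·10!/21! = 1/814773960; Racah Σ t=1..3: t=1:−1/232243200 t=2:+1/104509440 t=3:−1/522547200 = 1/298598400; ⇒ 3j(5 8 7; 0 -5 5)² = 55/7752, sgn +1
B: Δ = 6!·4!·10!/21! = 1/814773960; Racah Σ t=6..6: t=6:+1/6270566400 = 1/6270566400; ⇒ 3j(5 8 7; -5 7 -2)² = 25/3876, sgn -1
I_A²/I_B² = (55/7752)/(25/3876) = 11/10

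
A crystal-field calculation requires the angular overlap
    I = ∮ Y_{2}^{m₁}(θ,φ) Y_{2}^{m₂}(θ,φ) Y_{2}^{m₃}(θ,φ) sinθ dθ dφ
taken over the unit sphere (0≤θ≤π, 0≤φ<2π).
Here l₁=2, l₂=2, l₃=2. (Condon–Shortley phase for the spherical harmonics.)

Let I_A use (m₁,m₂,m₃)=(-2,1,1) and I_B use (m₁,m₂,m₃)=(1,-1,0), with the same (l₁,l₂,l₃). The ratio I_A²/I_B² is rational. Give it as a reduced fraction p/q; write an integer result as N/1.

6/1

Same 2,2,2: normalisation and zero-m 3j drop out of the ratio.
A: Δ: 2! 2! 2! / 7! → 1/630; sum: t=2:+1/4 = 1/4; 3j²(2 2 2; -2 1 1) = Δ·Π!·Σ² = 3/35  (sign -1)
B: Δ: 2! 2! 2! / 7! → 1/630; sum: t=0:+1/2 t=1:−1/4 = 1/4; 3j²(2 2 2; 1 -1 0) = Δ·Π!·Σ² = 1/70  (sign +1)
I_A²/I_B² = (3/35)/(1/70) = 6/1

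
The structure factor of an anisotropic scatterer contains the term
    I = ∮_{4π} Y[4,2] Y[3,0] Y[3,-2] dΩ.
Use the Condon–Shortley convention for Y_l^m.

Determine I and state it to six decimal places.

-0.044418

m-sum 0 ✓  L=10 even ✓  1≤3≤7 ✓
Π(2lᵢ+1) = 9×7×7 = 441
triangle coeff Δ(4,3,3) = 1/34650
Σ_t [1,3]: t=1:−1/72 t=2:+1/16 t=3:−1/72 = 5/144
(3j)²=2/77 [(4 3 3; 0 0 0)], sign=-1
Σ_t [1,2]: t=1:−1/72 t=2:+1/96 = -1/288
(3j)²=1/462 [(4 3 3; 2 0 -2)], sign=+1
⇒ 4πI² = 3/121
I = (-1)√(3/121/(4π)) = -0.04441841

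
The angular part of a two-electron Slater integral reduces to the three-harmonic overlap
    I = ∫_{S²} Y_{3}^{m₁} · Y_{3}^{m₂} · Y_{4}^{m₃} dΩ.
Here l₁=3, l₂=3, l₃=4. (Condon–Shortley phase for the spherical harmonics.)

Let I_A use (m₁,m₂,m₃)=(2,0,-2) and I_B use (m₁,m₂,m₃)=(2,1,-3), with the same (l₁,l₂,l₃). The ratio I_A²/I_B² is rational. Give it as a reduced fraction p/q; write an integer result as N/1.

Shared (l₁,l₂,l₃)=(3,3,4): N and (l;000)² cancel in I_A²/I_B².
A: Δ = 2!·4!·4!/11! = 1/34650; Racah Σ t=0..1: t=0:+1/72 t=1:−1/96 = 1/288; ⇒ 3j(3 3 4; 2 0 -2)² = 1/462, sgn +1
B: Δ = 2!·4!·4!/11! = 1/34650; Racah Σ t=0..1: t=0:+1/288 t=1:−1/144 = -1/288; ⇒ 3j(3 3 4; 2 1 -3)² = 1/99, sgn +1
I_A²/I_B² = (1/462)/(1/99) = 3/14

3/14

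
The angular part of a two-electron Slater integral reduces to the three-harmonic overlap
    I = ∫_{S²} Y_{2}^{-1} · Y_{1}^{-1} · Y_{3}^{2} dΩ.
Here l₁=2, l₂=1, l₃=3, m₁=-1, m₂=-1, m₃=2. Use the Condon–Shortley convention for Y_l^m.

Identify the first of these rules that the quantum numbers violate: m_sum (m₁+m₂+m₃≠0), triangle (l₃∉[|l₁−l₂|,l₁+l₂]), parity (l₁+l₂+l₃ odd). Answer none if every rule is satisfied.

Σmᵢ = 0  ✓
l₃∈[|l₁−l₂|,l₁+l₂]=[1,3], have l₃=3  ✓
Σlᵢ = 6 ⇒ even  ✓

none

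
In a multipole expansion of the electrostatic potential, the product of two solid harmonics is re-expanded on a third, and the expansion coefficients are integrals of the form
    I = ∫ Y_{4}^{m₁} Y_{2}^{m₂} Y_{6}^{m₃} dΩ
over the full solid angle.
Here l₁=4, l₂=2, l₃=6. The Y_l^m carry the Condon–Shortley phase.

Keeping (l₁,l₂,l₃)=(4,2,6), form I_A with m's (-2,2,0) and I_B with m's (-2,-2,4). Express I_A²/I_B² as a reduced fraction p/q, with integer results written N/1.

Shared (l₁,l₂,l₃)=(4,2,6): N and (l;000)² cancel in I_A²/I_B².
A: Δ = 0!·8!·4!/13! = 1/6435; Racah Σ t=0..0: t=0:+1/34560 = 1/34560; ⇒ 3j(4 2 6; -2 2 0)² = 1/429, sgn +1
B: Δ = 0!·8!·4!/13! = 1/6435; Racah Σ t=0..0: t=0:+1/34560 = 1/34560; ⇒ 3j(4 2 6; -2 -2 4)² = 14/429, sgn +1
I_A²/I_B² = (1/429)/(14/429) = 1/14

1/14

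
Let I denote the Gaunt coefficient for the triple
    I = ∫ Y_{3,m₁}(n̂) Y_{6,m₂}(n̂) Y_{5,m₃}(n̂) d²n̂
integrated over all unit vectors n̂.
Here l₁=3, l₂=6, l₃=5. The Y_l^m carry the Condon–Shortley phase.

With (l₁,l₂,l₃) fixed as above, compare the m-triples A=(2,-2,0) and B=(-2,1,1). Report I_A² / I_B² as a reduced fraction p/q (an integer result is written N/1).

Same 3,6,5: normalisation and zero-m 3j drop out of the ratio.
A: Δ: 4! 2! 8! / 15! → 1/675675; sum: t=0:+1/13824 t=1:−1/8640 = -1/23040; 3j²(3 6 5; 2 -2 0) = Δ·Π!·Σ² = 2/429  (sign +1)
B: Δ: 4! 2! 8! / 15! → 1/675675; sum: t=3:−1/6912 t=4:+1/17280 = -1/11520; 3j²(3 6 5; -2 1 1) = Δ·Π!·Σ² = 2/143  (sign -1)
I_A²/I_B² = (2/429)/(2/143) = 1/3

1/3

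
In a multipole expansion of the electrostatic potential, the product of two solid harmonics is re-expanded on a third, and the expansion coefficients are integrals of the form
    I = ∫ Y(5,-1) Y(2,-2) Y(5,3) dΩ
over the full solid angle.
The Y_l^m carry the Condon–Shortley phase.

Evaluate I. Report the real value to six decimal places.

m-sum 0 ✓  L=12 even ✓  3≤5≤7 ✓
Π(2lᵢ+1) = 11×5×11 = 605
triangle coeff Δ(5,2,5) = 1/38610
Σ_t [0,2]: t=0:+1/2880 t=1:−1/576 t=2:+1/2880 = -1/960
(3j)²=10/429 [(5 2 5; 0 0 0)], sign=+1
Σ_t [0,0]: t=0:+1/5760 = 1/5760
(3j)²=56/2145 [(5 2 5; -1 -2 3)], sign=+1
⇒ 4πI² = 560/1521
I = (+1)√(560/1521/(4π)) = 0.17116875

0.171169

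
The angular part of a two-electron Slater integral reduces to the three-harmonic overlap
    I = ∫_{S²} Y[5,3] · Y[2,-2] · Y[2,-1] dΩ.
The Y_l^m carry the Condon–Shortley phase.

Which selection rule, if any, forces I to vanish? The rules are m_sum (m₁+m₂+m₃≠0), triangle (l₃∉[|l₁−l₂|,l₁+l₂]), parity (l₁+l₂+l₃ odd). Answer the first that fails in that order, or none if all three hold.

m₁+m₂+m₃ = 3 − 2 − 1 = 0  ✓
triangle: |5−2|=3 ≤ l₃=2 ≤ 5+2=7  ✗
parity: l₁+l₂+l₃ = 9 is odd

triangle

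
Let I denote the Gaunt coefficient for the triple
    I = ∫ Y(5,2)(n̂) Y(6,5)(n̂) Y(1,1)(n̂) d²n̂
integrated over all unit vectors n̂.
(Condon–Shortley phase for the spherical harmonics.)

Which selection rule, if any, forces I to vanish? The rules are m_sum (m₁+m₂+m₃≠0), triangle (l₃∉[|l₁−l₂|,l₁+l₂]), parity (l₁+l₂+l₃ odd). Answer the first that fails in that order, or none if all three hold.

azimuthal sum: 2 + 5 + 1 = 8  ✗
1 ≤ 1 ≤ 11 (triangle on l)
L = 5 + 6 + 1 = 12 (even)

m_sum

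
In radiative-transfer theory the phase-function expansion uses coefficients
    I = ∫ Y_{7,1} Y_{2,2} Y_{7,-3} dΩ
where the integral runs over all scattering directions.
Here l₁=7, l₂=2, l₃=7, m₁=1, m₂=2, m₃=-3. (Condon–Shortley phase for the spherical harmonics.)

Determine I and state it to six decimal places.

Checks pass: Σm=0; 16 even; l₃=7∈[5,9].
(2·7+1)(2·2+1)(2·7+1) = 1125
Δ: 2! 12! 2! / 17! → 1/185640
sum: t=0:+1/2419200 t=1:−1/518400 t=2:+1/2419200 = -1/907200
3j²(7 2 7; 0 0 0) = Δ·Π!·Σ² = 56/3315  (sign +1)
sum: t=2:+1/3870720 = 1/3870720
3j²(7 2 7; 1 2 -3) = Δ·Π!·Σ² = 135/6188  (sign +1)
combine: 4πI² = 1125·56/3315·135/6188 = 20250/48841
take √, sign +1: I = 0.18164160

0.181642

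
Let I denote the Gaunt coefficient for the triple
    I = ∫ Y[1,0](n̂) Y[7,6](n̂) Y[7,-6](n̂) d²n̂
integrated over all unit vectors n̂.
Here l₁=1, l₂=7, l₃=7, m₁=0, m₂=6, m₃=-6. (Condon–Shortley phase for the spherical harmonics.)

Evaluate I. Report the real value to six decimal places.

0.000000

Σlᵢ=15 odd — θ-integrand is odd under cosθ→−cosθ; I=0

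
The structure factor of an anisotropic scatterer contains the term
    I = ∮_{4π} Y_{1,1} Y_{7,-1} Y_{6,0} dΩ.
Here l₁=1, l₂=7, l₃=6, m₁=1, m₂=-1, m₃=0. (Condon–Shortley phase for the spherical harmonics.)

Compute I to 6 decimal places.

-0.185147

Checks pass: Σm=0; 14 even; l₃=6∈[6,8].
(2·1+1)(2·7+1)(2·6+1) = 585
Δ: 2! 0! 12! / 15! → 1/1365
sum: t=1:−1/518400 = -1/518400
3j²(1 7 6; 0 0 0) = Δ·Π!·Σ² = 7/195  (sign -1)
sum: t=0:+1/1036800 = 1/1036800
3j²(1 7 6; 1 -1 0) = Δ·Π!·Σ² = 4/195  (sign +1)
combine: 4πI² = 585·7/195·4/195 = 28/65
take √, sign -1: I = -0.18514731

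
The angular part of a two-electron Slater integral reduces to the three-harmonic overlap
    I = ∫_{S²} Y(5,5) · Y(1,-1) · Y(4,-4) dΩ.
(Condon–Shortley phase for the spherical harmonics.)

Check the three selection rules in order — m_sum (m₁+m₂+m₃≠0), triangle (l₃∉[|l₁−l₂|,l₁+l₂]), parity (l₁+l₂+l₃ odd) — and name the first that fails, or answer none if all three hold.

none

azimuthal sum: 5 − 1 − 4 = 0  ✓
4 ≤ 4 ≤ 6 (triangle on l)  ✓
L = 5 + 1 + 4 = 10 (even)  ✓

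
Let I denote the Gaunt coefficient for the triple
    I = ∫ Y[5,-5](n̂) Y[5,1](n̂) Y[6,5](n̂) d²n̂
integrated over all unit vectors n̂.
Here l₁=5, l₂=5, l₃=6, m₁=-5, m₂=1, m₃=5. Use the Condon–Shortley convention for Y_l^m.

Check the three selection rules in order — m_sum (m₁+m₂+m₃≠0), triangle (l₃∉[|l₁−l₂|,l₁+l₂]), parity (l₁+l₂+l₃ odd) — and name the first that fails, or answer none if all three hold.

Σmᵢ = 1  ✗
l₃∈[|l₁−l₂|,l₁+l₂]=[0,10], have l₃=6
Σlᵢ = 16 ⇒ even

m_sum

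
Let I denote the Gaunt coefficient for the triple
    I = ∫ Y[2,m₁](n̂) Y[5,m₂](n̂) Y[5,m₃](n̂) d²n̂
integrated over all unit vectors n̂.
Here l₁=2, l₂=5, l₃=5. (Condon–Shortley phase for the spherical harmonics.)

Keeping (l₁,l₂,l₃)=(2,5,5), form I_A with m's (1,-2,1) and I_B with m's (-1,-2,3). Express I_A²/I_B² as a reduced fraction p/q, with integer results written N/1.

21/50

l's match ⇒ only the (l;m) 3-j factors differ between A and B.
A: triangle coeff Δ(2,5,5) = 1/38610; Σ_t [0,1]: t=0:+1/1440 t=1:−1/2880 = 1/2880; (3j)²=7/715 [(2 5 5; 1 -2 1)], sign=+1
B: triangle coeff Δ(2,5,5) = 1/38610; Σ_t [1,2]: t=1:−1/2880 t=2:+1/10080 = -1/4032; (3j)²=10/429 [(2 5 5; -1 -2 3)], sign=-1
I_A²/I_B² = (7/715)/(10/429) = 21/50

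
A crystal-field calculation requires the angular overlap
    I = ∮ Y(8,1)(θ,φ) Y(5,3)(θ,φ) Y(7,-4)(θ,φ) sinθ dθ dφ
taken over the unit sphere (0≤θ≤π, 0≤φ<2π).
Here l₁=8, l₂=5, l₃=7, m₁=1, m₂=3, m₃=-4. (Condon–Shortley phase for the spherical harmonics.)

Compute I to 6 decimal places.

-0.108028

m-sum 0 ✓  L=20 even ✓  3≤7≤13 ✓
Π(2lᵢ+1) = 17×11×15 = 2805
triangle coeff Δ(8,5,7) = 1/814773960
Σ_t [1,5]: t=1:−1/87091200 t=2:+1/4976640 t=3:−1/2073600 t=4:+1/4976640 t=5:−1/87091200 = -1/9676800
(3j)²=360/46189 [(8 5 7; 0 0 0)], sign=+1
Σ_t [4,6]: t=4:+1/34836480 t=5:−1/58060800 t=6:+1/1045094400 = 13/1045094400
(3j)²=13/1938 [(8 5 7; 1 3 -4)], sign=-1
⇒ 4πI² = 900/6137
I = (-1)√(900/6137/(4π)) = -0.10802848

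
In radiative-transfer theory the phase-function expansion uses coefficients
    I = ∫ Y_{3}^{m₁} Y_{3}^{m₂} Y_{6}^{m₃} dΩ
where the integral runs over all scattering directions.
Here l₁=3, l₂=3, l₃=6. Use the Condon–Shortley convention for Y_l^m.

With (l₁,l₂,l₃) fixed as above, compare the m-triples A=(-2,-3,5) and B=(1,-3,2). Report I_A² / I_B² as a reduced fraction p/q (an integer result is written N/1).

l's match ⇒ only the (l;m) 3-j factors differ between A and B.
A: triangle coeff Δ(3,3,6) = 1/12012; Σ_t [0,0]: t=0:+1/86400 = 1/86400; (3j)²=1/26 [(3 3 6; -2 -3 5)], sign=-1
B: triangle coeff Δ(3,3,6) = 1/12012; Σ_t [0,0]: t=0:+1/34560 = 1/34560; (3j)²=1/429 [(3 3 6; 1 -3 2)], sign=+1
I_A²/I_B² = (1/26)/(1/429) = 33/2

33/2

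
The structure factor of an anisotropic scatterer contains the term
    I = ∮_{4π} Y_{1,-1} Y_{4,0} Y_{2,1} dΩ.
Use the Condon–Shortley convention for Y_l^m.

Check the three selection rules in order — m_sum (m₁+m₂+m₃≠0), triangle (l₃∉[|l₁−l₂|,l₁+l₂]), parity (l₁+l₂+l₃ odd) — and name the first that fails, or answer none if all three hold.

triangle

m₁+m₂+m₃ = -1 + 0 + 1 = 0  ✓
triangle: |1−4|=3 ≤ l₃=2 ≤ 1+4=5  ✗
parity: l₁+l₂+l₃ = 7 is odd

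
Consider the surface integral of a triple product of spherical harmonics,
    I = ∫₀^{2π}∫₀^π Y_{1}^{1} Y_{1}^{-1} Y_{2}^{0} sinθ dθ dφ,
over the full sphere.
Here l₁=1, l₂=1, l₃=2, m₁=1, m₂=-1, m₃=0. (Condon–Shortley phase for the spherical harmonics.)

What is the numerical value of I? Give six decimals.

0.126157

Rules hold: Σm=0, L=4 even, 0≤2≤2.
N = 3·3·5 = 45
Δ = 0!·2!·2!/5! = 1/30
Racah Σ t=0..0: t=0:+1/1 = 1/1
⇒ 3j(1 1 2; 0 0 0)² = 2/15, sgn +1
Racah Σ t=0..0: t=0:+1/4 = 1/4
⇒ 3j(1 1 2; 1 -1 0)² = 1/30, sgn +1
4πI² = N·(3j₀)²·(3jₘ)² = 1/5
I = +1·√(0.2/4π) = 0.12615663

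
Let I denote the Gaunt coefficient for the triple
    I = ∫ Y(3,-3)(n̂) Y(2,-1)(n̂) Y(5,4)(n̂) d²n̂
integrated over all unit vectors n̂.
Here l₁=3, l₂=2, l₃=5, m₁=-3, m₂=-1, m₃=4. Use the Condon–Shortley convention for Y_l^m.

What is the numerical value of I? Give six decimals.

m-sum 0 ✓  L=10 even ✓  1≤5≤5 ✓
Π(2lᵢ+1) = 7×5×11 = 385
triangle coeff Δ(3,2,5) = 1/2310
Σ_t [0,0]: t=0:+1/144 = 1/144
(3j)²=10/231 [(3 2 5; 0 0 0)], sign=-1
Σ_t [0,0]: t=0:+1/4320 = 1/4320
(3j)²=2/55 [(3 2 5; -3 -1 4)], sign=-1
⇒ 4πI² = 20/33
I = (+1)√(20/33/(4π)) = 0.21961050

0.219610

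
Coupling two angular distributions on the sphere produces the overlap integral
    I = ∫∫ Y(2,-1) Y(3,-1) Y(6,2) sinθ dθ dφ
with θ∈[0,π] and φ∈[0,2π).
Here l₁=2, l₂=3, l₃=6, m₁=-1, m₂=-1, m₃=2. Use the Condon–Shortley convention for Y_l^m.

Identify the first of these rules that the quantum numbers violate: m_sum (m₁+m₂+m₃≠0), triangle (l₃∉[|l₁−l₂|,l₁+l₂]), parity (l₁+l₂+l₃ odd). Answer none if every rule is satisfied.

azimuthal sum: -1 − 1 + 2 = 0  ✓
1 ≤ 6 ≤ 5 (triangle on l)  ✗
L = 2 + 3 + 6 = 11 (odd)

triangle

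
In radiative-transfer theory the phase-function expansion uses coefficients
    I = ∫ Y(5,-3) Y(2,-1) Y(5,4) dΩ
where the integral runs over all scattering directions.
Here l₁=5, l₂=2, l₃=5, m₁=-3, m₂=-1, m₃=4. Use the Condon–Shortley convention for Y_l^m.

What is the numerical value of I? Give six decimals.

0.196098

Checks pass: Σm=0; 12 even; l₃=5∈[3,7].
(2·5+1)(2·2+1)(2·5+1) = 605
Δ: 2! 8! 2! / 13! → 1/38610
sum: t=0:+1/2880 t=1:−1/576 t=2:+1/2880 = -1/960
3j²(5 2 5; 0 0 0) = Δ·Π!·Σ² = 10/429  (sign +1)
sum: t=0:+1/80640 t=1:−1/10080 = -1/11520
3j²(5 2 5; -3 -1 4) = Δ·Π!·Σ² = 49/1430  (sign +1)
combine: 4πI² = 605·10/429·49/1430 = 245/507
take √, sign +1: I = 0.19609844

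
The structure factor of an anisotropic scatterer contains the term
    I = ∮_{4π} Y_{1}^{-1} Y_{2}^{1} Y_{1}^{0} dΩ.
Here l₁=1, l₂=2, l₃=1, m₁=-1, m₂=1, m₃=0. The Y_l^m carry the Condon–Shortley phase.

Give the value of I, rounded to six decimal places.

-0.218510

Rules hold: Σm=0, L=4 even, 1≤1≤3.
N = 3·5·3 = 45
Δ = 2!·0!·2!/5! = 1/30
Racah Σ t=1..1: t=1:−1/1 = -1/1
⇒ 3j(1 2 1; 0 0 0)² = 2/15, sgn +1
Racah Σ t=2..2: t=2:+1/2 = 1/2
⇒ 3j(1 2 1; -1 1 0)² = 1/10, sgn -1
4πI² = N·(3j₀)²·(3jₘ)² = 3/5
I = -1·√(0.6/4π) = -0.21850969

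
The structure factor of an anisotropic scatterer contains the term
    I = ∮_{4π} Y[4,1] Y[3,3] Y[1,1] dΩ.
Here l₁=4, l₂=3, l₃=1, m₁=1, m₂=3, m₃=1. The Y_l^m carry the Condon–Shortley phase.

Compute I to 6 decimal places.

Σmᵢ = 5 ≠ 0, so the φ-integral vanishes; I = 0

0.000000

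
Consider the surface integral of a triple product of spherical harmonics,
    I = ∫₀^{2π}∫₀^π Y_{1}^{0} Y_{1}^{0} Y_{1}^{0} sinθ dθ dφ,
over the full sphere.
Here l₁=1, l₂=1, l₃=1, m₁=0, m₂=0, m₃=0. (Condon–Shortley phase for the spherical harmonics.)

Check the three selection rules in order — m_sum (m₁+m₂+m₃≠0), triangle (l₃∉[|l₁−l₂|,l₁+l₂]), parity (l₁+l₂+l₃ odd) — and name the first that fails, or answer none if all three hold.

Σmᵢ = 0  ✓
l₃∈[|l₁−l₂|,l₁+l₂]=[0,2], have l₃=1  ✓
Σlᵢ = 3 ⇒ odd  ✗

parity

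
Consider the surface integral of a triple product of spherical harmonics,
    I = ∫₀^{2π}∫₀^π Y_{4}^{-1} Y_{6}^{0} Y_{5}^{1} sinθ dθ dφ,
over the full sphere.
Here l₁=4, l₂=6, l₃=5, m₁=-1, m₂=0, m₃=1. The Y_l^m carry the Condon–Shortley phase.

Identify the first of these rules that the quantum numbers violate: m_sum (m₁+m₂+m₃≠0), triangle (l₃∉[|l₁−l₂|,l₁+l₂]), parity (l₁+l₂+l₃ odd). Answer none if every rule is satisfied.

parity

Σmᵢ = 0  ✓
l₃∈[|l₁−l₂|,l₁+l₂]=[2,10], have l₃=5  ✓
Σlᵢ = 15 ⇒ odd  ✗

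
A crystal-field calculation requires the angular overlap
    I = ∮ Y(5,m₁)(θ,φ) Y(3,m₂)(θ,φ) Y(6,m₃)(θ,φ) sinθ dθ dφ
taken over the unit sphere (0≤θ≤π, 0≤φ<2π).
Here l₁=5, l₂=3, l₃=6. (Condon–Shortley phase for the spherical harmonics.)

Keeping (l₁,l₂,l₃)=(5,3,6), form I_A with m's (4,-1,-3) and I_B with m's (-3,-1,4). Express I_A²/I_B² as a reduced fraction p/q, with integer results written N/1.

Shared (l₁,l₂,l₃)=(5,3,6): N and (l;000)² cancel in I_A²/I_B².
A: Δ = 2!·8!·4!/15! = 1/675675; Racah Σ t=0..1: t=0:+1/40320 t=1:−1/241920 = 1/48384; ⇒ 3j(5 3 6; 4 -1 -3)² = 24/1001, sgn -1
B: Δ = 2!·8!·4!/15! = 1/675675; Racah Σ t=0..2: t=0:+1/322560 t=1:−1/30240 t=2:+1/69120 = -1/64512; ⇒ 3j(5 3 6; -3 -1 4)² = 10/1001, sgn -1
I_A²/I_B² = (24/1001)/(10/1001) = 12/5

12/5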